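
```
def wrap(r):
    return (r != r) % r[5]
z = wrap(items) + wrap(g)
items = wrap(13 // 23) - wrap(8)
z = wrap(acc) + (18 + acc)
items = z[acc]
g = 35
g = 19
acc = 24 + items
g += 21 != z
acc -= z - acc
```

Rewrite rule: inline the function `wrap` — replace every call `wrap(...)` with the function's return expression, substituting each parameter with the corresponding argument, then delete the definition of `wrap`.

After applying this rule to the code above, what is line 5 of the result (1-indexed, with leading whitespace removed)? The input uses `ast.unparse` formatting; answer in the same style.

g = 35

Transformed code:
z = (items != items) % items[5] + (g != g) % g[5]
items = (13 // 23 != 13 // 23) % (13 // 23)[5] - (8 != 8) % 8[5]
z = (acc != acc) % acc[5] + (18 + acc)
items = z[acc]
g = 35
g = 19
acc = 24 + items
g += 21 != z
acc -= z - acc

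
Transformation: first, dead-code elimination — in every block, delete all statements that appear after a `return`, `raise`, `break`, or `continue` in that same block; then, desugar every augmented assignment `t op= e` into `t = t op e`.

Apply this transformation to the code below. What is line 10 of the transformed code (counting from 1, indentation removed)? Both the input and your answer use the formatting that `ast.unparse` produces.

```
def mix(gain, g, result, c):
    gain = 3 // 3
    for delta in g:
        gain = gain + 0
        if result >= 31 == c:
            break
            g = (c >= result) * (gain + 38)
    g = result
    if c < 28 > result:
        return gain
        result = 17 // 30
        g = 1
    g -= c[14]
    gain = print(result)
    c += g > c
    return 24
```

g = g - c[14]

Transformed code:
def mix(gain, g, result, c):
    gain = 3 // 3
    for delta in g:
        gain = gain + 0
        if result >= 31 == c:
            break
    g = result
    if c < 28 > result:
        return gain
    g = g - c[14]
    gain = print(result)
    c = c + (g > c)
    return 24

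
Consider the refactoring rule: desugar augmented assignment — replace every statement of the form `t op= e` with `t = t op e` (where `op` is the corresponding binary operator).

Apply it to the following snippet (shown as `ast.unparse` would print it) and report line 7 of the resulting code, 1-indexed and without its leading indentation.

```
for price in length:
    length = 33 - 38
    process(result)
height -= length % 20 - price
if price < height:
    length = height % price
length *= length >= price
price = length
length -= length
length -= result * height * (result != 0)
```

Transformed code:
for price in length:
    length = 33 - 38
    process(result)
height = height - (length % 20 - price)
if price < height:
    length = height % price
length = length * (length >= price)
price = length
length = length - length
length = length - result * height * (result != 0)

length = length * (length >= price)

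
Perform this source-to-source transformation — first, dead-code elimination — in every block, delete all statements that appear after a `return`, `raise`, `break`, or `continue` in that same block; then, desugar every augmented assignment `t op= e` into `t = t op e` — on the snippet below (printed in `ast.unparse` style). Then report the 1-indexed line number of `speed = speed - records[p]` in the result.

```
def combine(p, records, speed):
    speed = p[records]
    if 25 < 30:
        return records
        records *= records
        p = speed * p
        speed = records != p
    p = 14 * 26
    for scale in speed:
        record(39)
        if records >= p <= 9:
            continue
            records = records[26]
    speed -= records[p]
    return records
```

10

Transformed code:
def combine(p, records, speed):
    speed = p[records]
    if 25 < 30:
        return records
    p = 14 * 26
    for scale in speed:
        record(39)
        if records >= p <= 9:
            continue
    speed = speed - records[p]
    return records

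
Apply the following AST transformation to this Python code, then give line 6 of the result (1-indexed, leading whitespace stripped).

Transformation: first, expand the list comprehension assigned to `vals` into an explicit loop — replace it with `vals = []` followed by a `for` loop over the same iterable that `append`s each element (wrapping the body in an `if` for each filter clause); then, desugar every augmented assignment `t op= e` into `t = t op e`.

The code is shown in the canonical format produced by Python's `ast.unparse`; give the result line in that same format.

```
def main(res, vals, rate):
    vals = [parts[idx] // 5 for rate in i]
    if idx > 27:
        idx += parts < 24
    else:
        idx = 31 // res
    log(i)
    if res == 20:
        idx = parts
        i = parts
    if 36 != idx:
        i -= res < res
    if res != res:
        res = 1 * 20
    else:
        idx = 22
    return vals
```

Transformed code:
def main(res, vals, rate):
    vals = []
    for rate in i:
        vals.append(parts[idx] // 5)
    if idx > 27:
        idx = idx + (parts < 24)
    else:
        idx = 31 // res
    log(i)
    if res == 20:
        idx = parts
        i = parts
    if 36 != idx:
        i = i - (res < res)
    if res != res:
        res = 1 * 20
    else:
        idx = 22
    return vals

idx = idx + (parts < 24)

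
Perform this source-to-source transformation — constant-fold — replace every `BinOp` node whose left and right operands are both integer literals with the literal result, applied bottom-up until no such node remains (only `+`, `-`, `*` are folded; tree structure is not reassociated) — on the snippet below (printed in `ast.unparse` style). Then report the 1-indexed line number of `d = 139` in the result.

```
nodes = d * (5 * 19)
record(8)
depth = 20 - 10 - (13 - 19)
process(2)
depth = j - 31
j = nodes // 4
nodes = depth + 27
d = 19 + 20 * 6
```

Transformed code:
nodes = d * 95
record(8)
depth = 16
process(2)
depth = j - 31
j = nodes // 4
nodes = depth + 27
d = 139

8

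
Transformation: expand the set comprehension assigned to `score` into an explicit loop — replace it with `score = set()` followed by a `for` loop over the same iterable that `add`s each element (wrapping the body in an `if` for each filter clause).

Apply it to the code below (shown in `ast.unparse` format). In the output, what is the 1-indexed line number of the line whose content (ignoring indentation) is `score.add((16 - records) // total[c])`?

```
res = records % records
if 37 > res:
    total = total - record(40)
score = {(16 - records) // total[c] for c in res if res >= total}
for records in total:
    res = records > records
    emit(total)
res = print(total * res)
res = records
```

7

Transformed code:
res = records % records
if 37 > res:
    total = total - record(40)
score = set()
for c in res:
    if res >= total:
        score.add((16 - records) // total[c])
for records in total:
    res = records > records
    emit(total)
res = print(total * res)
res = records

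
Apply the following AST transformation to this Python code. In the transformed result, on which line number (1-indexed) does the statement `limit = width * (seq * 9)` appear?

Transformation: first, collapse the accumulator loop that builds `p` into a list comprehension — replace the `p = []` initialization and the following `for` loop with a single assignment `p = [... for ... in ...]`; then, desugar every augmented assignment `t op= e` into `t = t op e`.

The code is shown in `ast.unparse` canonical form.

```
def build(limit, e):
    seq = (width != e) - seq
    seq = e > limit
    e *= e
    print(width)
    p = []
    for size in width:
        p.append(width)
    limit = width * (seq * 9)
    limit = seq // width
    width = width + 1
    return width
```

7

Transformed code:
def build(limit, e):
    seq = (width != e) - seq
    seq = e > limit
    e = e * e
    print(width)
    p = [width for size in width]
    limit = width * (seq * 9)
    limit = seq // width
    width = width + 1
    return width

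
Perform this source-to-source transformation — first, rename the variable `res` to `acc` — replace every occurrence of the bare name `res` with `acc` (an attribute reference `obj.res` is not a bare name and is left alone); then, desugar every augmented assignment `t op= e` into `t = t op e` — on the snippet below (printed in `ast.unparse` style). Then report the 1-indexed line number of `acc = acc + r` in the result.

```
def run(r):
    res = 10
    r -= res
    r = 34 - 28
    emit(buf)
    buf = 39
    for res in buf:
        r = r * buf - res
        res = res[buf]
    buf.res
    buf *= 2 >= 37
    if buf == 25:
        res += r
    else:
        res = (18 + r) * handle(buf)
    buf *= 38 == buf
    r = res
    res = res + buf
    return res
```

13

Transformed code:
def run(r):
    acc = 10
    r = r - acc
    r = 34 - 28
    emit(buf)
    buf = 39
    for acc in buf:
        r = r * buf - acc
        acc = acc[buf]
    buf.res
    buf = buf * (2 >= 37)
    if buf == 25:
        acc = acc + r
    else:
        acc = (18 + r) * handle(buf)
    buf = buf * (38 == buf)
    r = acc
    acc = acc + buf
    return acc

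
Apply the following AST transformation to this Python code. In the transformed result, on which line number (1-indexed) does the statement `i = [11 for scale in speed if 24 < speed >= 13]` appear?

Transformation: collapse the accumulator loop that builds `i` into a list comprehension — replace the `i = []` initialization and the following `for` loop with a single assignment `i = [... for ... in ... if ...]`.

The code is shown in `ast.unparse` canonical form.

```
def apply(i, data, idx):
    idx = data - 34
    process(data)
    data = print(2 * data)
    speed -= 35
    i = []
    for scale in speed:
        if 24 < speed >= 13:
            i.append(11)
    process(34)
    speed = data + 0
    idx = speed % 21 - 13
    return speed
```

Transformed code:
def apply(i, data, idx):
    idx = data - 34
    process(data)
    data = print(2 * data)
    speed -= 35
    i = [11 for scale in speed if 24 < speed >= 13]
    process(34)
    speed = data + 0
    idx = speed % 21 - 13
    return speed

6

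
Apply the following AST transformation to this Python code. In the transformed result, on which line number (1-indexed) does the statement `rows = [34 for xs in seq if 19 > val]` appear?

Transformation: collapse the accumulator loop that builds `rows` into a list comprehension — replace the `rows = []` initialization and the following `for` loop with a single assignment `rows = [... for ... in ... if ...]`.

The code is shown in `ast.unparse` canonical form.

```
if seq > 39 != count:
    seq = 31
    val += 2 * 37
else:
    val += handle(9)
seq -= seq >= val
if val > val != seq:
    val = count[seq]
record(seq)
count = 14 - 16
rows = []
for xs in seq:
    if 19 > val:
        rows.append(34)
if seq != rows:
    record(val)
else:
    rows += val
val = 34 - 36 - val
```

Transformed code:
if seq > 39 != count:
    seq = 31
    val += 2 * 37
else:
    val += handle(9)
seq -= seq >= val
if val > val != seq:
    val = count[seq]
record(seq)
count = 14 - 16
rows = [34 for xs in seq if 19 > val]
if seq != rows:
    record(val)
else:
    rows += val
val = 34 - 36 - val

11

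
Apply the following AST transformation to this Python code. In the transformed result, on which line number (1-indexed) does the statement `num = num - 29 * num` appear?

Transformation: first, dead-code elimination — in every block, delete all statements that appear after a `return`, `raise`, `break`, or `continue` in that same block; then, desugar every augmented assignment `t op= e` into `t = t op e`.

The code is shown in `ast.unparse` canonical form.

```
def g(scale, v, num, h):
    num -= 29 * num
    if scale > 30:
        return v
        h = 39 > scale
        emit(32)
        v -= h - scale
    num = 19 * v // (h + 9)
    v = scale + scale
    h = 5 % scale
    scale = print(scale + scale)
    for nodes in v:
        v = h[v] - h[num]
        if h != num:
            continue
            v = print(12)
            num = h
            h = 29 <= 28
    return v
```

2

Transformed code:
def g(scale, v, num, h):
    num = num - 29 * num
    if scale > 30:
        return v
    num = 19 * v // (h + 9)
    v = scale + scale
    h = 5 % scale
    scale = print(scale + scale)
    for nodes in v:
        v = h[v] - h[num]
        if h != num:
            continue
    return v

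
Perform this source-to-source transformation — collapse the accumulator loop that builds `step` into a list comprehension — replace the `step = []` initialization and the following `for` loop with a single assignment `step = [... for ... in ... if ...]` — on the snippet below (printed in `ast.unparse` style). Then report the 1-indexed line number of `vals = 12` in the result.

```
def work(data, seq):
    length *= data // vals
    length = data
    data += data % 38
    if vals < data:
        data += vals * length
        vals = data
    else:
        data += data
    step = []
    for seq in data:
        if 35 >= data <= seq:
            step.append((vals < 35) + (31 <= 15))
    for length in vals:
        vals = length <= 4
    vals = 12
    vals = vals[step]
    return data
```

Transformed code:
def work(data, seq):
    length *= data // vals
    length = data
    data += data % 38
    if vals < data:
        data += vals * length
        vals = data
    else:
        data += data
    step = [(vals < 35) + (31 <= 15) for seq in data if 35 >= data <= seq]
    for length in vals:
        vals = length <= 4
    vals = 12
    vals = vals[step]
    return data

13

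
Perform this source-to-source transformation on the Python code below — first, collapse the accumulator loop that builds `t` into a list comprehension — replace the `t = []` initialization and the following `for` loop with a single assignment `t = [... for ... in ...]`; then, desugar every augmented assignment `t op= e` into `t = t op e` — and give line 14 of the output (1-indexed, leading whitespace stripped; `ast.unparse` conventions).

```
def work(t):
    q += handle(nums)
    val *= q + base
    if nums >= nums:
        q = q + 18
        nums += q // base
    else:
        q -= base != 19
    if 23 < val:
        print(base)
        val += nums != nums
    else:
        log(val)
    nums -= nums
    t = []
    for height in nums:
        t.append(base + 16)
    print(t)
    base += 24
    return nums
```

Transformed code:
def work(t):
    q = q + handle(nums)
    val = val * (q + base)
    if nums >= nums:
        q = q + 18
        nums = nums + q // base
    else:
        q = q - (base != 19)
    if 23 < val:
        print(base)
        val = val + (nums != nums)
    else:
        log(val)
    nums = nums - nums
    t = [base + 16 for height in nums]
    print(t)
    base = base + 24
    return nums

nums = nums - nums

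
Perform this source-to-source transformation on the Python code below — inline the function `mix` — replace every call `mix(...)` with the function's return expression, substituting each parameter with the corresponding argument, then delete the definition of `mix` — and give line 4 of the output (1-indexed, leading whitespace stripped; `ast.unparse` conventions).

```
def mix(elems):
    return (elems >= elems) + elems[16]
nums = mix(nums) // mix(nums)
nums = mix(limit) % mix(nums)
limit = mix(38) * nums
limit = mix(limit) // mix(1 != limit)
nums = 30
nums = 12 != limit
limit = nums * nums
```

Transformed code:
nums = ((nums >= nums) + nums[16]) // ((nums >= nums) + nums[16])
nums = ((limit >= limit) + limit[16]) % ((nums >= nums) + nums[16])
limit = ((38 >= 38) + 38[16]) * nums
limit = ((limit >= limit) + limit[16]) // (((1 != limit) >= (1 != limit)) + (1 != limit)[16])
nums = 30
nums = 12 != limit
limit = nums * nums

limit = ((limit >= limit) + limit[16]) // (((1 != limit) >= (1 != limit)) + (1 != limit)[16])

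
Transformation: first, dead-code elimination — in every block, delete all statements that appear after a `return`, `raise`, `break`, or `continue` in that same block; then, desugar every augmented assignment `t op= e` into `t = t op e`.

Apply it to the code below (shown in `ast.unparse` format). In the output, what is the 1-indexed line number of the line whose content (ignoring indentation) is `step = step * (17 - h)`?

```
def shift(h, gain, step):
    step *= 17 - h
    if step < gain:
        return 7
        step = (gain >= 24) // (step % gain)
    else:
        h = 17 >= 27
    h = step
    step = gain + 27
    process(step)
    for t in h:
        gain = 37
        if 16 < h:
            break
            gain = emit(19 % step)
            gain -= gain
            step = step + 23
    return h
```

Transformed code:
def shift(h, gain, step):
    step = step * (17 - h)
    if step < gain:
        return 7
    else:
        h = 17 >= 27
    h = step
    step = gain + 27
    process(step)
    for t in h:
        gain = 37
        if 16 < h:
            break
    return h

2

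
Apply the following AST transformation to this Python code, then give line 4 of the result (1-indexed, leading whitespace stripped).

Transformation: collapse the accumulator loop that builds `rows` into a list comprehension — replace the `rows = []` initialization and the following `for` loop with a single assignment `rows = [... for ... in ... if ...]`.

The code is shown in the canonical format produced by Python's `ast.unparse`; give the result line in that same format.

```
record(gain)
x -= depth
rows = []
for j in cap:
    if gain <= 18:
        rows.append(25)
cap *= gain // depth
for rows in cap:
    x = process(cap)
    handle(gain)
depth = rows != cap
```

Transformed code:
record(gain)
x -= depth
rows = [25 for j in cap if gain <= 18]
cap *= gain // depth
for rows in cap:
    x = process(cap)
    handle(gain)
depth = rows != cap

cap *= gain // depth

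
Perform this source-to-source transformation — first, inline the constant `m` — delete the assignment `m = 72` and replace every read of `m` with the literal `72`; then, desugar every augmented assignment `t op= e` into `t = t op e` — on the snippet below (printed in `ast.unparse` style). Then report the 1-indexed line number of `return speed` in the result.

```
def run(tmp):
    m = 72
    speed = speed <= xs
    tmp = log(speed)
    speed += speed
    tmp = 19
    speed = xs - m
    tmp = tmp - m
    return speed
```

Transformed code:
def run(tmp):
    speed = speed <= xs
    tmp = log(speed)
    speed = speed + speed
    tmp = 19
    speed = xs - 72
    tmp = tmp - 72
    return speed

8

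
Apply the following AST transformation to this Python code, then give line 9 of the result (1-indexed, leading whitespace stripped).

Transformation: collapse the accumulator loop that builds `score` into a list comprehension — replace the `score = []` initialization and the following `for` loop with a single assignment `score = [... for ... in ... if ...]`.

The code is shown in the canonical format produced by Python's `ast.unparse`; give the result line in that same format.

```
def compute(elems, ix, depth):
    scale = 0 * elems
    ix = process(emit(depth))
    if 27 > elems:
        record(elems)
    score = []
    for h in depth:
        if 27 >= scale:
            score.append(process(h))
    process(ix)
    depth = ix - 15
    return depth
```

Transformed code:
def compute(elems, ix, depth):
    scale = 0 * elems
    ix = process(emit(depth))
    if 27 > elems:
        record(elems)
    score = [process(h) for h in depth if 27 >= scale]
    process(ix)
    depth = ix - 15
    return depth

return depth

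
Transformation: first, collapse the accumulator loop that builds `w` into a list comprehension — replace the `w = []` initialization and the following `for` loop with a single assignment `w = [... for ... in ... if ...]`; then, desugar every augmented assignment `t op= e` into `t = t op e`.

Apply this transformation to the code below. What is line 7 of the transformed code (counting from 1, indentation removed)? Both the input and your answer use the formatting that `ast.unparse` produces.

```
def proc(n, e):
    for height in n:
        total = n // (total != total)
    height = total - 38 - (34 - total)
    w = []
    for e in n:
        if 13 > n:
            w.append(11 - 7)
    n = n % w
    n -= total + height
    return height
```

Transformed code:
def proc(n, e):
    for height in n:
        total = n // (total != total)
    height = total - 38 - (34 - total)
    w = [11 - 7 for e in n if 13 > n]
    n = n % w
    n = n - (total + height)
    return height

n = n - (total + height)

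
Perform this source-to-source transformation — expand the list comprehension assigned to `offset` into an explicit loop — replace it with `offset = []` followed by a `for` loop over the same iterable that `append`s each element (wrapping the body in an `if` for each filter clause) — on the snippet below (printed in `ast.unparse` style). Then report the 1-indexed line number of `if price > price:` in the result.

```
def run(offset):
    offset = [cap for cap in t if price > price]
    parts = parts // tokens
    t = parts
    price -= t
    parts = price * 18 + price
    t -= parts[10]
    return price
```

Transformed code:
def run(offset):
    offset = []
    for cap in t:
        if price > price:
            offset.append(cap)
    parts = parts // tokens
    t = parts
    price -= t
    parts = price * 18 + price
    t -= parts[10]
    return price

4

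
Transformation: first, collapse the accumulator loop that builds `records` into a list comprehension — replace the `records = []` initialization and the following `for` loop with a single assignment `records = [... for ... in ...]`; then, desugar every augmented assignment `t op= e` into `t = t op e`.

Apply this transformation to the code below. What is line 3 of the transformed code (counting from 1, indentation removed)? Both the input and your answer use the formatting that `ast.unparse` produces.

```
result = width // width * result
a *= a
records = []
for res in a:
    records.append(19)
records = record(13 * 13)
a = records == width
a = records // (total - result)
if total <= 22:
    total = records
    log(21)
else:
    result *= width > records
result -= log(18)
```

Transformed code:
result = width // width * result
a = a * a
records = [19 for res in a]
records = record(13 * 13)
a = records == width
a = records // (total - result)
if total <= 22:
    total = records
    log(21)
else:
    result = result * (width > records)
result = result - log(18)

records = [19 for res in a]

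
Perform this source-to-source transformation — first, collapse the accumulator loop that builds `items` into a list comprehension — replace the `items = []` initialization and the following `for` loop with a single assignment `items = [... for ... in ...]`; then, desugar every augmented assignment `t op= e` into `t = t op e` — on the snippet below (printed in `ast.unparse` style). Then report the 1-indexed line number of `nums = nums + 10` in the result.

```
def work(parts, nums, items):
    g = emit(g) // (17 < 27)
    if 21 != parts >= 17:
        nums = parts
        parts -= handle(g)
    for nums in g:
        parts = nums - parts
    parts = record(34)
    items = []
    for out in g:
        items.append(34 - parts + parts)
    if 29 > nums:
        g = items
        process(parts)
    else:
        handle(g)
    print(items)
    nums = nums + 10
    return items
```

Transformed code:
def work(parts, nums, items):
    g = emit(g) // (17 < 27)
    if 21 != parts >= 17:
        nums = parts
        parts = parts - handle(g)
    for nums in g:
        parts = nums - parts
    parts = record(34)
    items = [34 - parts + parts for out in g]
    if 29 > nums:
        g = items
        process(parts)
    else:
        handle(g)
    print(items)
    nums = nums + 10
    return items

16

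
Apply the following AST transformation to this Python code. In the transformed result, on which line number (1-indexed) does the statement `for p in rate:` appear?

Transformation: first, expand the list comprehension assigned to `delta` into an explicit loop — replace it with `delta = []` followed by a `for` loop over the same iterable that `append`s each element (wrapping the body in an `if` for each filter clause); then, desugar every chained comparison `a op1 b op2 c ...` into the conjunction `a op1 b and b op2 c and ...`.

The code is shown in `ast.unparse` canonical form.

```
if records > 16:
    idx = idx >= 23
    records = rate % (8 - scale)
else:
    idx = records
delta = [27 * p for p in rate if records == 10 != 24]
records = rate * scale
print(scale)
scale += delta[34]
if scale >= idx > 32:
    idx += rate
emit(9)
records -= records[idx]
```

7

Transformed code:
if records > 16:
    idx = idx >= 23
    records = rate % (8 - scale)
else:
    idx = records
delta = []
for p in rate:
    if records == 10 and 10 != 24:
        delta.append(27 * p)
records = rate * scale
print(scale)
scale += delta[34]
if scale >= idx and idx > 32:
    idx += rate
emit(9)
records -= records[idx]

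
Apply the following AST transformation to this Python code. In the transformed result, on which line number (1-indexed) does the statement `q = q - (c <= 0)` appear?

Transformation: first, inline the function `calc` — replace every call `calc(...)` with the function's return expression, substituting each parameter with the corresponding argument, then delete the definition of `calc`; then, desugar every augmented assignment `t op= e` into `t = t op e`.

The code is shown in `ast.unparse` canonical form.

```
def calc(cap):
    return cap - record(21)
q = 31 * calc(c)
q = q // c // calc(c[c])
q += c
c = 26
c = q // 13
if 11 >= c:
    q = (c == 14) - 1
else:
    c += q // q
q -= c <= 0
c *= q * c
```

10

Transformed code:
q = 31 * (c - record(21))
q = q // c // (c[c] - record(21))
q = q + c
c = 26
c = q // 13
if 11 >= c:
    q = (c == 14) - 1
else:
    c = c + q // q
q = q - (c <= 0)
c = c * (q * c)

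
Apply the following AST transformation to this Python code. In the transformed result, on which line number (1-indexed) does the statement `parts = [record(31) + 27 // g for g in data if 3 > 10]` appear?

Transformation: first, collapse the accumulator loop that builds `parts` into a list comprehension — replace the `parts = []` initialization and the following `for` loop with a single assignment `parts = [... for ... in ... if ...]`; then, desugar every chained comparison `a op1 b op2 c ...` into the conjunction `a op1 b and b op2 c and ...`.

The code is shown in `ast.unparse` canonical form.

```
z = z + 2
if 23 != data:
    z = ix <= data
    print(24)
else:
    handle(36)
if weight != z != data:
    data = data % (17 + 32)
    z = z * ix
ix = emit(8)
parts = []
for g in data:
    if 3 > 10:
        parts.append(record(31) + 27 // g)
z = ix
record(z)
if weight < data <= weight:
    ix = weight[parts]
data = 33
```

Transformed code:
z = z + 2
if 23 != data:
    z = ix <= data
    print(24)
else:
    handle(36)
if weight != z and z != data:
    data = data % (17 + 32)
    z = z * ix
ix = emit(8)
parts = [record(31) + 27 // g for g in data if 3 > 10]
z = ix
record(z)
if weight < data and data <= weight:
    ix = weight[parts]
data = 33

11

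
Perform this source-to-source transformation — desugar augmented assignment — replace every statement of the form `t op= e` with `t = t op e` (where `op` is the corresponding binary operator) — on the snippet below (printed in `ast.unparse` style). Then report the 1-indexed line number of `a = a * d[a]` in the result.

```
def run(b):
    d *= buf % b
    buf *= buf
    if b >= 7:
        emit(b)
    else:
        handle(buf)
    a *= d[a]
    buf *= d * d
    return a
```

8

Transformed code:
def run(b):
    d = d * (buf % b)
    buf = buf * buf
    if b >= 7:
        emit(b)
    else:
        handle(buf)
    a = a * d[a]
    buf = buf * (d * d)
    return a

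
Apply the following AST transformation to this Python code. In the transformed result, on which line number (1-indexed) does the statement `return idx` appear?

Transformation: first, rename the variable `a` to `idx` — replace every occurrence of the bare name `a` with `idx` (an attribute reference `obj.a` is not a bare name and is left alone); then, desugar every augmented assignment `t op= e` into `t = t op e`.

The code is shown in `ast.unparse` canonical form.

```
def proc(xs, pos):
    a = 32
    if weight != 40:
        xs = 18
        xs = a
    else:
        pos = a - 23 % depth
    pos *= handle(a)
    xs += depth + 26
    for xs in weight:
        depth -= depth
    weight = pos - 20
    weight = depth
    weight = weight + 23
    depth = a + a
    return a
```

Transformed code:
def proc(xs, pos):
    idx = 32
    if weight != 40:
        xs = 18
        xs = idx
    else:
        pos = idx - 23 % depth
    pos = pos * handle(idx)
    xs = xs + (depth + 26)
    for xs in weight:
        depth = depth - depth
    weight = pos - 20
    weight = depth
    weight = weight + 23
    depth = idx + idx
    return idx

16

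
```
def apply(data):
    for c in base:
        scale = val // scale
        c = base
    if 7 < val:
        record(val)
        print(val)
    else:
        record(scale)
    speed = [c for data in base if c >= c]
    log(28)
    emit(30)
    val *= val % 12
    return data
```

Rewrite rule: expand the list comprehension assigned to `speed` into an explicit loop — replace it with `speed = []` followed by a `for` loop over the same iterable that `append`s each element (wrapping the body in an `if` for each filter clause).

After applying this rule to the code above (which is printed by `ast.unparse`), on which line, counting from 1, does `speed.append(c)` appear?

Transformed code:
def apply(data):
    for c in base:
        scale = val // scale
        c = base
    if 7 < val:
        record(val)
        print(val)
    else:
        record(scale)
    speed = []
    for data in base:
        if c >= c:
            speed.append(c)
    log(28)
    emit(30)
    val *= val % 12
    return data

13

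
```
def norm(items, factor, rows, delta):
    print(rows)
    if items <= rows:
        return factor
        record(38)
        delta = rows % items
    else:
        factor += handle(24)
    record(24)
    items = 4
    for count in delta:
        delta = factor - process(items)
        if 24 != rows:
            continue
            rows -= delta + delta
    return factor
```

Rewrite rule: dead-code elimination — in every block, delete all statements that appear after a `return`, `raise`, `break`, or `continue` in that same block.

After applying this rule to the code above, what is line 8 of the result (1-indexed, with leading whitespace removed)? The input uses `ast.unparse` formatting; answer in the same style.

items = 4

Transformed code:
def norm(items, factor, rows, delta):
    print(rows)
    if items <= rows:
        return factor
    else:
        factor += handle(24)
    record(24)
    items = 4
    for count in delta:
        delta = factor - process(items)
        if 24 != rows:
            continue
    return factor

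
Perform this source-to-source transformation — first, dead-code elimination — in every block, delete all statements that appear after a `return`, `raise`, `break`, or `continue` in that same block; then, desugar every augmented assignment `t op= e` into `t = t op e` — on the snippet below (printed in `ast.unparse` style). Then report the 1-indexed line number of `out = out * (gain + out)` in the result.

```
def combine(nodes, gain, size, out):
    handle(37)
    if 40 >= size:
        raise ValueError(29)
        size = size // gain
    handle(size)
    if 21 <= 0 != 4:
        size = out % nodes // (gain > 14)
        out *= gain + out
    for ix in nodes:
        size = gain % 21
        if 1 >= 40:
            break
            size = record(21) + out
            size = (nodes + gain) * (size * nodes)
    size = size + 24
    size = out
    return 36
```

8

Transformed code:
def combine(nodes, gain, size, out):
    handle(37)
    if 40 >= size:
        raise ValueError(29)
    handle(size)
    if 21 <= 0 != 4:
        size = out % nodes // (gain > 14)
        out = out * (gain + out)
    for ix in nodes:
        size = gain % 21
        if 1 >= 40:
            break
    size = size + 24
    size = out
    return 36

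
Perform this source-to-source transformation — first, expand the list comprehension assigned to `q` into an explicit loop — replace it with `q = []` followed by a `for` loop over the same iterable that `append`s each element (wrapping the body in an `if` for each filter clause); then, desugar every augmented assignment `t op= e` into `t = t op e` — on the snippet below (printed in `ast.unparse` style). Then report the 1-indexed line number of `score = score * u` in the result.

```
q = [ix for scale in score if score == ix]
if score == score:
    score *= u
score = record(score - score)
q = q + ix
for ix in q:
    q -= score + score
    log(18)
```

6

Transformed code:
q = []
for scale in score:
    if score == ix:
        q.append(ix)
if score == score:
    score = score * u
score = record(score - score)
q = q + ix
for ix in q:
    q = q - (score + score)
    log(18)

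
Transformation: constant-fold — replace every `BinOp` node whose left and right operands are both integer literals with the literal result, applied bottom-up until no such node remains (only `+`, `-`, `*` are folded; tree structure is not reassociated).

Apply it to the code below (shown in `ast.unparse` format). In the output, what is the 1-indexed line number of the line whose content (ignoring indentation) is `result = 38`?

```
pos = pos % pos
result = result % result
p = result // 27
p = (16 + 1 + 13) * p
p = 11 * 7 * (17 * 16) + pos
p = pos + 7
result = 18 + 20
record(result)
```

Transformed code:
pos = pos % pos
result = result % result
p = result // 27
p = 30 * p
p = 20944 + pos
p = pos + 7
result = 38
record(result)

7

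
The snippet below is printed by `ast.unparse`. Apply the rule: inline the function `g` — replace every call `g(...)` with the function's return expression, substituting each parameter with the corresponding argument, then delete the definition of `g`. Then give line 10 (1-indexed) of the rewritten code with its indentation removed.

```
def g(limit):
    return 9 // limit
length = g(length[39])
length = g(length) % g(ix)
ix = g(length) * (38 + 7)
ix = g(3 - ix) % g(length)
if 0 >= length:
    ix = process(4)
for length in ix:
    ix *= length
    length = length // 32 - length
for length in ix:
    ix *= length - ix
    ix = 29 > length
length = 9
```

for length in ix:

Transformed code:
length = 9 // length[39]
length = 9 // length % (9 // ix)
ix = 9 // length * (38 + 7)
ix = 9 // (3 - ix) % (9 // length)
if 0 >= length:
    ix = process(4)
for length in ix:
    ix *= length
    length = length // 32 - length
for length in ix:
    ix *= length - ix
    ix = 29 > length
length = 9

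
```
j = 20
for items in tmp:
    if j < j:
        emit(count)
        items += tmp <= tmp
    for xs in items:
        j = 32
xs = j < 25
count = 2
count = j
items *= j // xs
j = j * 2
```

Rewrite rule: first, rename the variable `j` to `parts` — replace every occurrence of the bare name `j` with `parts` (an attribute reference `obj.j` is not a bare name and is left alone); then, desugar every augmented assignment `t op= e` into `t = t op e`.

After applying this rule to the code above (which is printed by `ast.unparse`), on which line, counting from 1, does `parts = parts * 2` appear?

Transformed code:
parts = 20
for items in tmp:
    if parts < parts:
        emit(count)
        items = items + (tmp <= tmp)
    for xs in items:
        parts = 32
xs = parts < 25
count = 2
count = parts
items = items * (parts // xs)
parts = parts * 2

12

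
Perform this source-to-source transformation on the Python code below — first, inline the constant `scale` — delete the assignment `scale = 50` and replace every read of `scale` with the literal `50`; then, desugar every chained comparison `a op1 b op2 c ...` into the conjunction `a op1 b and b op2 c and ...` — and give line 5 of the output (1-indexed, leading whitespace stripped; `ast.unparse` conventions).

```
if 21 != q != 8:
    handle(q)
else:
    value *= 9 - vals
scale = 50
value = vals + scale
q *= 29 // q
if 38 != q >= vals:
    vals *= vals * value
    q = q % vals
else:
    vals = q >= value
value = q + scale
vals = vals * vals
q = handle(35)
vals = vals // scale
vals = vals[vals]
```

value = vals + 50

Transformed code:
if 21 != q and q != 8:
    handle(q)
else:
    value *= 9 - vals
value = vals + 50
q *= 29 // q
if 38 != q and q >= vals:
    vals *= vals * value
    q = q % vals
else:
    vals = q >= value
value = q + 50
vals = vals * vals
q = handle(35)
vals = vals // 50
vals = vals[vals]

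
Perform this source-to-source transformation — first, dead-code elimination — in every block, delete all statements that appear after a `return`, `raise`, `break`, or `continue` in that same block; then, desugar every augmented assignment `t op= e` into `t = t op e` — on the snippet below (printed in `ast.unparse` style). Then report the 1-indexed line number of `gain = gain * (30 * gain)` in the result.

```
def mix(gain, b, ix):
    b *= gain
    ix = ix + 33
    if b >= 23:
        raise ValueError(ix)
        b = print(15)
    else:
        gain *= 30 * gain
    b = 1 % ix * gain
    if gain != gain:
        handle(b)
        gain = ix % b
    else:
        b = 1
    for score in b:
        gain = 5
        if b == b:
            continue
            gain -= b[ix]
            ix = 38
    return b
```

7

Transformed code:
def mix(gain, b, ix):
    b = b * gain
    ix = ix + 33
    if b >= 23:
        raise ValueError(ix)
    else:
        gain = gain * (30 * gain)
    b = 1 % ix * gain
    if gain != gain:
        handle(b)
        gain = ix % b
    else:
        b = 1
    for score in b:
        gain = 5
        if b == b:
            continue
    return b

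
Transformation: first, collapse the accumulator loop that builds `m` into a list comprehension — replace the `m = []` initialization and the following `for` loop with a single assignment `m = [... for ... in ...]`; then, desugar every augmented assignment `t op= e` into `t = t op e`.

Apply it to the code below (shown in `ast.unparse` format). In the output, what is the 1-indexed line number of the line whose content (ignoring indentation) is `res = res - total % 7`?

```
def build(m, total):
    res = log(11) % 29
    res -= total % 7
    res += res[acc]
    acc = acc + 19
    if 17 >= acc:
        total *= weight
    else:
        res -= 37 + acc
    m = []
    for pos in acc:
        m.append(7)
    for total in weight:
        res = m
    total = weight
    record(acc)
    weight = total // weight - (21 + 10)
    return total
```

Transformed code:
def build(m, total):
    res = log(11) % 29
    res = res - total % 7
    res = res + res[acc]
    acc = acc + 19
    if 17 >= acc:
        total = total * weight
    else:
        res = res - (37 + acc)
    m = [7 for pos in acc]
    for total in weight:
        res = m
    total = weight
    record(acc)
    weight = total // weight - (21 + 10)
    return total

3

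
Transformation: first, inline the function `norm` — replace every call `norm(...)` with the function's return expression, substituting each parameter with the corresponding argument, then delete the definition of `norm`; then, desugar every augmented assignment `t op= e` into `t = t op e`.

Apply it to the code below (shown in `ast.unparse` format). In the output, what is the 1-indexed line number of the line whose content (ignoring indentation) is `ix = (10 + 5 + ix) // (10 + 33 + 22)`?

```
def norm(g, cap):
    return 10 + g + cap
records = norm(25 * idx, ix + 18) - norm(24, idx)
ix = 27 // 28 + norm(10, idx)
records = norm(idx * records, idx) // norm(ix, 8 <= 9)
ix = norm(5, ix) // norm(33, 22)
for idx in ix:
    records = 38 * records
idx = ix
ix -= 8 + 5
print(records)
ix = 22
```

4

Transformed code:
records = 10 + 25 * idx + (ix + 18) - (10 + 24 + idx)
ix = 27 // 28 + (10 + 10 + idx)
records = (10 + idx * records + idx) // (10 + ix + (8 <= 9))
ix = (10 + 5 + ix) // (10 + 33 + 22)
for idx in ix:
    records = 38 * records
idx = ix
ix = ix - (8 + 5)
print(records)
ix = 22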